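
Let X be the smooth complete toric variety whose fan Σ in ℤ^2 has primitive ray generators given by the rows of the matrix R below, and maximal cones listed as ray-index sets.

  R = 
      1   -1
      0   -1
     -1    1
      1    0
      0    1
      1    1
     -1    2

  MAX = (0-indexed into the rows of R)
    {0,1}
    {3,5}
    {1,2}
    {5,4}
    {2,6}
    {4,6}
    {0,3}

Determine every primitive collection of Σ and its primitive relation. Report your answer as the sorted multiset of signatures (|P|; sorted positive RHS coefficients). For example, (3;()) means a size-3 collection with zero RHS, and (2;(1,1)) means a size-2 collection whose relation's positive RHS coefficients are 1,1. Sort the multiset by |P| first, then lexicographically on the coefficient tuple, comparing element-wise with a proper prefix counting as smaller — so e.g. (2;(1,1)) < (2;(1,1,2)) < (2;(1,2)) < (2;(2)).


Primitive collections (14):

  P={0,2}:  v_{0} + v_{2} = 0  so sig = (2;())
  P={1,4}:  v_{1} + v_{4} = 0  so sig = (2;())
  P={0,4}:  v_{0} + v_{4} = v_{3}  so sig = (2;(1))
  P={0,6}:  v_{0} + v_{6} = v_{4}  so sig = (2;(1))
  P={1,3}:  v_{1} + v_{3} = v_{0}  so sig = (2;(1))
  P={1,5}:  v_{1} + v_{5} = v_{3}  so sig = (2;(1))
  P={1,6}:  v_{1} + v_{6} = v_{2}  so sig = (2;(1))
  P={2,3}:  v_{2} + v_{3} = v_{4}  so sig = (2;(1))
  P={2,4}:  v_{2} + v_{4} = v_{6}  so sig = (2;(1))
  P={3,4}:  v_{3} + v_{4} = v_{5}  so sig = (2;(1))
  P={0,5}:  v_{0} + v_{5} = 2·v_{3}  so sig = (2;(2))
  P={2,5}:  v_{2} + v_{5} = 2·v_{4}  so sig = (2;(2))
  P={3,6}:  v_{3} + v_{6} = 2·v_{4}  so sig = (2;(2))
  P={5,6}:  v_{5} + v_{6} = 3·v_{4}  so sig = (2;(3))

Sorted signature multiset PRS(X):
    (2;())
    (2;())
    (2;(1))
    (2;(1))
    (2;(1))
    (2;(1))
    (2;(1))
    (2;(1))
    (2;(1))
    (2;(1))
    (2;(2))
    (2;(2))
    (2;(2))
    (2;(3))


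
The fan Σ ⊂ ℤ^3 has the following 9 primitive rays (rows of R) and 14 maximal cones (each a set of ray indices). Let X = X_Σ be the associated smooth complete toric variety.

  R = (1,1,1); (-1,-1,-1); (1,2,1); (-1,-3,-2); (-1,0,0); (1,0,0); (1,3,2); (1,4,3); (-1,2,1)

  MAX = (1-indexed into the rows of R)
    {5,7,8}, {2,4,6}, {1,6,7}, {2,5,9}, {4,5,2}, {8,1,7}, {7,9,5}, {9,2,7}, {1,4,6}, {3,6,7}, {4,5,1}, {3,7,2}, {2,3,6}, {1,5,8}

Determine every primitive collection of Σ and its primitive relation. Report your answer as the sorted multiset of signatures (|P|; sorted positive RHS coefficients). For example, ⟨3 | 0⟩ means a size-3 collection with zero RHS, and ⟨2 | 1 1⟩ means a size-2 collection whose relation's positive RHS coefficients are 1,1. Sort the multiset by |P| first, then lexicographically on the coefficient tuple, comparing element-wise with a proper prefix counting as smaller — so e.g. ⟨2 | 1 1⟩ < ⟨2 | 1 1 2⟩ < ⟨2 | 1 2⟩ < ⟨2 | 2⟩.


18 minimal non-faces of Δ(Σ) (on 9 rays):

  • {1,2}:  v_{1} + v_{2} = 0  ⟹  sig = ⟨2 | 0⟩
  • {4,7}:  v_{4} + v_{7} = 0  ⟹  sig = ⟨2 | 0⟩
  • {5,6}:  v_{5} + v_{6} = 0  ⟹  sig = ⟨2 | 0⟩
  • {1,3}:  v_{1} + v_{3} = v_{6} + v_{7}  ⟹  sig = ⟨2 | 1 1⟩
  • {1,9}:  v_{1} + v_{9} = v_{5} + v_{7}  ⟹  sig = ⟨2 | 1 1⟩
  • {2,8}:  v_{2} + v_{8} = v_{5} + v_{7}  ⟹  sig = ⟨2 | 1 1⟩
  • {3,4}:  v_{3} + v_{4} = v_{2} + v_{6}  ⟹  sig = ⟨2 | 1 1⟩
  • {3,5}:  v_{3} + v_{5} = v_{2} + v_{7}  ⟹  sig = ⟨2 | 1 1⟩
  • {4,8}:  v_{4} + v_{8} = v_{1} + v_{5}  ⟹  sig = ⟨2 | 1 1⟩
  • {4,9}:  v_{4} + v_{9} = v_{2} + v_{5}  ⟹  sig = ⟨2 | 1 1⟩
  • {6,8}:  v_{6} + v_{8} = v_{1} + v_{7}  ⟹  sig = ⟨2 | 1 1⟩
  • {6,9}:  v_{6} + v_{9} = v_{2} + v_{7}  ⟹  sig = ⟨2 | 1 1⟩
  • {3,8}:  v_{3} + v_{8} = 2·v_{7}  ⟹  sig = ⟨2 | 2⟩
  • {3,9}:  v_{3} + v_{9} = 2·v_{2} + 2·v_{7}  ⟹  sig = ⟨2 | 2 2⟩
  • {8,9}:  v_{8} + v_{9} = 2·v_{5} + 2·v_{7}  ⟹  sig = ⟨2 | 2 2⟩
  • {1,5,7}:  v_{1} + v_{5} + v_{7} = v_{8}  ⟹  sig = ⟨3 | 1⟩
  • {2,5,7}:  v_{2} + v_{5} + v_{7} = v_{9}  ⟹  sig = ⟨3 | 1⟩
  • {2,6,7}:  v_{2} + v_{6} + v_{7} = v_{3}  ⟹  sig = ⟨3 | 1⟩

so the primitive-relation signature multiset is
{ ⟨2 | 0⟩ ×3,  ⟨2 | 1 1⟩ ×9,  ⟨2 | 2⟩,  ⟨2 | 2 2⟩ ×2,  ⟨3 | 1⟩ ×3 }


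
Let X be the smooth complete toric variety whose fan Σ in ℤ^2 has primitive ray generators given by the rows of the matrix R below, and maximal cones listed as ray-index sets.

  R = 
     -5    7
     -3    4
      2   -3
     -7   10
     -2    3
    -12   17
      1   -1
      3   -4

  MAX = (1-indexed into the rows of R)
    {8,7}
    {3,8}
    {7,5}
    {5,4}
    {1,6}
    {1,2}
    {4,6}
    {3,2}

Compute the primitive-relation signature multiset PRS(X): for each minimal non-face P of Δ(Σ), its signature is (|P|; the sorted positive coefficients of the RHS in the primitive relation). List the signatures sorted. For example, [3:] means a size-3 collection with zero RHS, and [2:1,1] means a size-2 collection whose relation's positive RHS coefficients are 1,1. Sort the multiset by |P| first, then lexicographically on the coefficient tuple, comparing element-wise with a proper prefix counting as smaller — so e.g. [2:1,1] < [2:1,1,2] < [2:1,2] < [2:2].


20 collections generate NE(X_Σ); each relation:

  P = {2,8}:  v_{2} + v_{8} = 0 — sig = [2:]
  P = {3,5}:  v_{3} + v_{5} = 0 — sig = [2:]
  P = {1,3}:  v_{1} + v_{3} = v_{2} — sig = [2:1]
  P = {1,4}:  v_{1} + v_{4} = v_{6} — sig = [2:1]
  P = {1,5}:  v_{1} + v_{5} = v_{4} — sig = [2:1]
  P = {1,8}:  v_{1} + v_{8} = v_{5} — sig = [2:1]
  P = {2,5}:  v_{2} + v_{5} = v_{1} — sig = [2:1]
  P = {2,7}:  v_{2} + v_{7} = v_{5} — sig = [2:1]
  P = {3,4}:  v_{3} + v_{4} = v_{1} — sig = [2:1]
  P = {3,7}:  v_{3} + v_{7} = v_{8} — sig = [2:1]
  P = {5,8}:  v_{5} + v_{8} = v_{7} — sig = [2:1]
  P = {6,8}:  v_{6} + v_{8} = v_{4} + v_{5} — sig = [2:1,1]
  P = {6,7}:  v_{6} + v_{7} = v_{4} + 2·v_{5} — sig = [2:1,2]
  P = {1,7}:  v_{1} + v_{7} = 2·v_{5} — sig = [2:2]
  P = {2,4}:  v_{2} + v_{4} = 2·v_{1} — sig = [2:2]
  P = {3,6}:  v_{3} + v_{6} = 2·v_{1} — sig = [2:2]
  P = {4,8}:  v_{4} + v_{8} = 2·v_{5} — sig = [2:2]
  P = {5,6}:  v_{5} + v_{6} = 2·v_{4} — sig = [2:2]
  P = {2,6}:  v_{2} + v_{6} = 3·v_{1} — sig = [2:3]
  P = {4,7}:  v_{4} + v_{7} = 3·v_{5} — sig = [2:3]

Sorted signature multiset PRS(X):
    |P|=2: 20 collections, coeffs (), (), (1), (1), (1), (1), (1), (1), (1), (1), (1), (1,1), (1,2), (2), (2), (2), (2), (2), (3), (3)


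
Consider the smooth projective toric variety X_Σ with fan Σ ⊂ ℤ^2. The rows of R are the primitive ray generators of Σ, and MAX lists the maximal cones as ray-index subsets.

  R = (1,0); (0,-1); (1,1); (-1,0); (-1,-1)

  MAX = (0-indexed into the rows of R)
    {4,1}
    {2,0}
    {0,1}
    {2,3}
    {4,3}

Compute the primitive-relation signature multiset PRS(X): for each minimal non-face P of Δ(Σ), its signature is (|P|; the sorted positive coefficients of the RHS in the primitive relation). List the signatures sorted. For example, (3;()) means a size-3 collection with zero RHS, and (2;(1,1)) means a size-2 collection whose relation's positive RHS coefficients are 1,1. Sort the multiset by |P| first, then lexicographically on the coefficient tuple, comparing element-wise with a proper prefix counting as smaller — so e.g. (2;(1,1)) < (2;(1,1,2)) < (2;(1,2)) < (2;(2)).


5 collections generate NE(X_Σ); each relation:

  P = {0,3}:  v_{0} + v_{3} = 0  →  sig = (2;())
  P = {2,4}:  v_{2} + v_{4} = 0  →  sig = (2;())
  P = {0,4}:  v_{0} + v_{4} = v_{1}  →  sig = (2;(1))
  P = {1,2}:  v_{1} + v_{2} = v_{0}  →  sig = (2;(1))
  P = {1,3}:  v_{1} + v_{3} = v_{4}  →  sig = (2;(1))

Signatures (|P|; sorted positive RHS coefficients), sorted:
{ (2;()) ×2,  (2;(1)) ×3 }


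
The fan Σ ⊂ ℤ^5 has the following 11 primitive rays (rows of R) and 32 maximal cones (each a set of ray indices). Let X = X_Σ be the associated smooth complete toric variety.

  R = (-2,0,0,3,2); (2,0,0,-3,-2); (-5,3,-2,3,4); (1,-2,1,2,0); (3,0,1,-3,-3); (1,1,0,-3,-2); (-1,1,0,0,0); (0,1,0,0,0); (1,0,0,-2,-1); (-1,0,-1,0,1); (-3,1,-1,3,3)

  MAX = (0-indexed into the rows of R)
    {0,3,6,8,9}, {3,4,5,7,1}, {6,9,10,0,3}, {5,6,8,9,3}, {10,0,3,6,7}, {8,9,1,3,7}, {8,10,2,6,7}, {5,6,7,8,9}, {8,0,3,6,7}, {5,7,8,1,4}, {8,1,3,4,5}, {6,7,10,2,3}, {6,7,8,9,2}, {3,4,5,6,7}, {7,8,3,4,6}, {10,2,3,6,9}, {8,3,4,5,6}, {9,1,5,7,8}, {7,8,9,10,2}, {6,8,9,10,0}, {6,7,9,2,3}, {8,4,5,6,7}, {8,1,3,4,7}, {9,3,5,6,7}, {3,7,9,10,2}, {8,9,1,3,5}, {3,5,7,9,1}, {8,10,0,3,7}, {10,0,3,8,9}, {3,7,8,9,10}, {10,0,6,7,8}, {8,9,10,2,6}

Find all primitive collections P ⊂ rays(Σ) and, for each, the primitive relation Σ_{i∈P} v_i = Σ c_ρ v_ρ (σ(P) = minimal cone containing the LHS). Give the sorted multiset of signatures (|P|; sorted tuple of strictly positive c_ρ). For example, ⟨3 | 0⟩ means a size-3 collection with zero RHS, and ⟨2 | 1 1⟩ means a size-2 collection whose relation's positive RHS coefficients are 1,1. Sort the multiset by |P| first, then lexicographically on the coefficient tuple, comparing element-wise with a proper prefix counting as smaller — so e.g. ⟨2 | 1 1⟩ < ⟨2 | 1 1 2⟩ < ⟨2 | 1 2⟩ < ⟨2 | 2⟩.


Minimal non-faces — 18 found among 11 rays, 32 max cones:

  {0,1}:  v_{0} + v_{1} = 0  →  sig = ⟨2 | 0⟩
  {0,5}:  v_{0} + v_{5} = v_{6}  →  sig = ⟨2 | 1⟩
  {1,6}:  v_{1} + v_{6} = v_{5}  →  sig = ⟨2 | 1⟩
  {4,9}:  v_{4} + v_{9} = v_{1}  →  sig = ⟨2 | 1⟩
  {4,10}:  v_{4} + v_{10} = v_{7}  →  sig = ⟨2 | 1⟩
  {1,10}:  v_{1} + v_{10} = v_{7} + v_{9}  →  sig = ⟨2 | 1 1⟩
  {5,10}:  v_{5} + v_{10} = v_{6} + v_{7} + v_{9}  →  sig = ⟨2 | 1 1 1⟩
  {0,4}:  v_{0} + v_{4} = v_{3} + v_{6} + v_{7} + v_{8}  →  sig = ⟨2 | 1 1 1 1⟩
  {2,4}:  v_{2} + v_{4} = v_{6} + 2·v_{7} + v_{9}  →  sig = ⟨2 | 1 1 2⟩
  {0,2}:  v_{0} + v_{2} = v_{6} + 2·v_{10}  →  sig = ⟨2 | 1 2⟩
  {1,2}:  v_{1} + v_{2} = v_{6} + 2·v_{7} + 2·v_{9}  →  sig = ⟨2 | 1 2 2⟩
  {2,5}:  v_{2} + v_{5} = 2·v_{6} + 2·v_{7} + 2·v_{9}  →  sig = ⟨2 | 2 2 2⟩
  {0,7,9}:  v_{0} + v_{7} + v_{9} = v_{10}  →  sig = ⟨3 | 1⟩
  {2,3,8}:  v_{2} + v_{3} + v_{8} = v_{10}  →  sig = ⟨3 | 1⟩
  {3,5,7,8}:  v_{3} + v_{5} + v_{7} + v_{8} = v_{4}  →  sig = ⟨4 | 1⟩
  {3,6,8,10}:  v_{3} + v_{6} + v_{8} + v_{10} = v_{0}  →  sig = ⟨4 | 1⟩
  {6,7,9,10}:  v_{6} + v_{7} + v_{9} + v_{10} = v_{2}  →  sig = ⟨4 | 1⟩
  {3,6,7,8,9}:  v_{3} + v_{6} + v_{7} + v_{8} + v_{9} = 0  →  sig = ⟨5 | 0⟩

so the primitive-relation signature multiset is
{ ⟨2 | 0⟩,  ⟨2 | 1⟩ ×4,  ⟨2 | 1 1⟩,  ⟨2 | 1 1 1⟩,  ⟨2 | 1 1 1 1⟩,  ⟨2 | 1 1 2⟩,  ⟨2 | 1 2⟩,  ⟨2 | 1 2 2⟩,  ⟨2 | 2 2 2⟩,  ⟨3 | 1⟩ ×2,  ⟨4 | 1⟩ ×3,  ⟨5 | 0⟩ }


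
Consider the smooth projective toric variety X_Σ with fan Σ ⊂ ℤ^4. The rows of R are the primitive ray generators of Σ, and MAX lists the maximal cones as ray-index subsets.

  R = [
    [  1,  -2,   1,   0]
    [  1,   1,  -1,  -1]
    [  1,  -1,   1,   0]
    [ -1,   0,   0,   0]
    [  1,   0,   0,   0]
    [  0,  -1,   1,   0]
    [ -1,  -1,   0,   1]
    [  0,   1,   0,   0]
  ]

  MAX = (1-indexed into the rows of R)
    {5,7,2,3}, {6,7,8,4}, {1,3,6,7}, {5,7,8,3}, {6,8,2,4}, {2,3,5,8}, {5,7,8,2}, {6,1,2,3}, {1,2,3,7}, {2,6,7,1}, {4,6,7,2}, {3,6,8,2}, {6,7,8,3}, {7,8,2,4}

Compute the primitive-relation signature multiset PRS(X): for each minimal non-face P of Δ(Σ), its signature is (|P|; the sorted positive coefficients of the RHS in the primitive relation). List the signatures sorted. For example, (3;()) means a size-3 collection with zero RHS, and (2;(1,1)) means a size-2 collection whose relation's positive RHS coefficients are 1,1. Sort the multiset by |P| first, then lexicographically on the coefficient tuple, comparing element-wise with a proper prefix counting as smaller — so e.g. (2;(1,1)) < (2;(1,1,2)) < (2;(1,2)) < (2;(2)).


9 collections generate NE(X_Σ); each relation:

  P = {4,5}:  v_{4} + v_{5} = 0  ⟹  sig = (2;())
  P = {1,8}:  v_{1} + v_{8} = v_{3}  ⟹  sig = (2;(1))
  P = {3,4}:  v_{3} + v_{4} = v_{6}  ⟹  sig = (2;(1))
  P = {5,6}:  v_{5} + v_{6} = v_{3}  ⟹  sig = (2;(1))
  P = {1,4}:  v_{1} + v_{4} = v_{2} + 2·v_{6} + v_{7}  ⟹  sig = (2;(1,1,2))
  P = {1,5}:  v_{1} + v_{5} = v_{2} + 2·v_{3} + v_{7}  ⟹  sig = (2;(1,1,2))
  P = {2,6,7,8}:  v_{2} + v_{6} + v_{7} + v_{8} = 0  ⟹  sig = (4;())
  P = {2,3,6,7}:  v_{2} + v_{3} + v_{6} + v_{7} = v_{1}  ⟹  sig = (4;(1))
  P = {2,3,7,8}:  v_{2} + v_{3} + v_{7} + v_{8} = v_{5}  ⟹  sig = (4;(1))

Signatures (|P|; sorted positive RHS coefficients), sorted:
{ (2;()),  (2;(1)) ×3,  (2;(1,1,2)) ×2,  (4;()),  (4;(1)) ×2 }


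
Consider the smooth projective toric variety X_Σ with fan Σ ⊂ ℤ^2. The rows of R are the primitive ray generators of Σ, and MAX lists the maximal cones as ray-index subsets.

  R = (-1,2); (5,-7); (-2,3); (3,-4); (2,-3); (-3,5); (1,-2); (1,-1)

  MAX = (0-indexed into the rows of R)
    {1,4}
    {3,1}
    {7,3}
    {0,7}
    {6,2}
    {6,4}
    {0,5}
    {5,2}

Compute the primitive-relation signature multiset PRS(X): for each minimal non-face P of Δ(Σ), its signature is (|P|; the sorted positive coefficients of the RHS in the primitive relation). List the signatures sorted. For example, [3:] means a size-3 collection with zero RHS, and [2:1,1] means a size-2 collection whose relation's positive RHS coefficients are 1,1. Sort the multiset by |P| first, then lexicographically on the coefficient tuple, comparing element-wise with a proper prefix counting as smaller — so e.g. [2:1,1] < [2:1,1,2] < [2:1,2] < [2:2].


Σ has 20 primitive collections:

  P={0,6}:  v_{0} + v_{6} = 0 — sig = [2:]
  P={2,4}:  v_{2} + v_{4} = 0 — sig = [2:]
  P={0,2}:  v_{0} + v_{2} = v_{5} — sig = [2:1]
  P={0,4}:  v_{0} + v_{4} = v_{7} — sig = [2:1]
  P={1,2}:  v_{1} + v_{2} = v_{3} — sig = [2:1]
  P={2,3}:  v_{2} + v_{3} = v_{7} — sig = [2:1]
  P={2,7}:  v_{2} + v_{7} = v_{0} — sig = [2:1]
  P={3,4}:  v_{3} + v_{4} = v_{1} — sig = [2:1]
  P={4,5}:  v_{4} + v_{5} = v_{0} — sig = [2:1]
  P={4,7}:  v_{4} + v_{7} = v_{3} — sig = [2:1]
  P={5,6}:  v_{5} + v_{6} = v_{2} — sig = [2:1]
  P={6,7}:  v_{6} + v_{7} = v_{4} — sig = [2:1]
  P={0,1}:  v_{0} + v_{1} = v_{3} + v_{7} — sig = [2:1,1]
  P={3,5}:  v_{3} + v_{5} = v_{0} + v_{7} — sig = [2:1,1]
  P={0,3}:  v_{0} + v_{3} = 2·v_{7} — sig = [2:2]
  P={1,5}:  v_{1} + v_{5} = 2·v_{7} — sig = [2:2]
  P={1,7}:  v_{1} + v_{7} = 2·v_{3} — sig = [2:2]
  P={3,6}:  v_{3} + v_{6} = 2·v_{4} — sig = [2:2]
  P={5,7}:  v_{5} + v_{7} = 2·v_{0} — sig = [2:2]
  P={1,6}:  v_{1} + v_{6} = 3·v_{4} — sig = [2:3]

Signatures (|P|; sorted positive RHS coefficients), sorted:
{ [2:] ×2,  [2:1] ×10,  [2:1,1] ×2,  [2:2] ×5,  [2:3] }


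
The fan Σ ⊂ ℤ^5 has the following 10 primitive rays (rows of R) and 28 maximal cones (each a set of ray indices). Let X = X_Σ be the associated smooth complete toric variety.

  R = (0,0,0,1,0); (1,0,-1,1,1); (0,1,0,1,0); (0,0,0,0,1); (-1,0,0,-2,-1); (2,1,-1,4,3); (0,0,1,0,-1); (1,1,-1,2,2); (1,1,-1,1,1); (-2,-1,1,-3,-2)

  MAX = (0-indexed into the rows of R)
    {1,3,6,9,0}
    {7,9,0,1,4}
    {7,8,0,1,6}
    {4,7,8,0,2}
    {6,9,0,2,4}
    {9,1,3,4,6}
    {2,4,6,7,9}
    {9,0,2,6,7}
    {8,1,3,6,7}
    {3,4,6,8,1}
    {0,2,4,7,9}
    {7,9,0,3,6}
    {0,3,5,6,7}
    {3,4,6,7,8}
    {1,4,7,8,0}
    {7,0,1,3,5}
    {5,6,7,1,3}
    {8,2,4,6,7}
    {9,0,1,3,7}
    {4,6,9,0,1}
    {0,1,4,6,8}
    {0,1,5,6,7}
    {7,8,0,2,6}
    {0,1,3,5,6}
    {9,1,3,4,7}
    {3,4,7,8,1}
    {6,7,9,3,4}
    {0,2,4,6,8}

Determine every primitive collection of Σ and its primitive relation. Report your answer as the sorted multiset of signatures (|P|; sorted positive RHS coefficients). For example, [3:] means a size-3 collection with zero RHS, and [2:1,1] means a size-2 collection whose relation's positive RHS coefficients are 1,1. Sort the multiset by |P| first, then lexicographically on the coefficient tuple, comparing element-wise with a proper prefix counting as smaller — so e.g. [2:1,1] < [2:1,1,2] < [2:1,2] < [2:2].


13 collections generate NE(X_Σ); each relation:

  P = {4,5}:  v_{4} + v_{5} = v_{7}  so sig = [2:1]
  P = {8,9}:  v_{8} + v_{9} = v_{4}  so sig = [2:1]
  P = {1,2}:  v_{1} + v_{2} = v_{0} + v_{8}  so sig = [2:1,1]
  P = {5,9}:  v_{5} + v_{9} = v_{0} + v_{3}  so sig = [2:1,1]
  P = {2,3}:  v_{2} + v_{3} = v_{6} + 2·v_{7} + v_{9}  so sig = [2:1,1,2]
  P = {2,5}:  v_{2} + v_{5} = v_{0} + v_{6} + 2·v_{7}  so sig = [2:1,1,2]
  P = {5,8}:  v_{5} + v_{8} = v_{1} + v_{6} + 2·v_{7}  so sig = [2:1,1,2]
  P = {0,3,8}:  v_{0} + v_{3} + v_{8} = v_{7}  so sig = [3:1]
  P = {0,3,4}:  v_{0} + v_{3} + v_{4} = v_{7} + v_{9}  so sig = [3:1,1]
  P = {1,6,7,9}:  v_{1} + v_{6} + v_{7} + v_{9} = 0  so sig = [4:]
  P = {0,4,6,7}:  v_{0} + v_{4} + v_{6} + v_{7} = v_{2}  so sig = [4:1]
  P = {1,4,6,7}:  v_{1} + v_{4} + v_{6} + v_{7} = v_{8}  so sig = [4:1]
  P = {0,1,3,6,7}:  v_{0} + v_{1} + v_{3} + v_{6} + v_{7} = v_{5}  so sig = [5:1]

so the primitive-relation signature multiset is
    [2:1]
    [2:1]
    [2:1,1]
    [2:1,1]
    [2:1,1,2]
    [2:1,1,2]
    [2:1,1,2]
    [3:1]
    [3:1,1]
    [4:]
    [4:1]
    [4:1]
    [5:1]


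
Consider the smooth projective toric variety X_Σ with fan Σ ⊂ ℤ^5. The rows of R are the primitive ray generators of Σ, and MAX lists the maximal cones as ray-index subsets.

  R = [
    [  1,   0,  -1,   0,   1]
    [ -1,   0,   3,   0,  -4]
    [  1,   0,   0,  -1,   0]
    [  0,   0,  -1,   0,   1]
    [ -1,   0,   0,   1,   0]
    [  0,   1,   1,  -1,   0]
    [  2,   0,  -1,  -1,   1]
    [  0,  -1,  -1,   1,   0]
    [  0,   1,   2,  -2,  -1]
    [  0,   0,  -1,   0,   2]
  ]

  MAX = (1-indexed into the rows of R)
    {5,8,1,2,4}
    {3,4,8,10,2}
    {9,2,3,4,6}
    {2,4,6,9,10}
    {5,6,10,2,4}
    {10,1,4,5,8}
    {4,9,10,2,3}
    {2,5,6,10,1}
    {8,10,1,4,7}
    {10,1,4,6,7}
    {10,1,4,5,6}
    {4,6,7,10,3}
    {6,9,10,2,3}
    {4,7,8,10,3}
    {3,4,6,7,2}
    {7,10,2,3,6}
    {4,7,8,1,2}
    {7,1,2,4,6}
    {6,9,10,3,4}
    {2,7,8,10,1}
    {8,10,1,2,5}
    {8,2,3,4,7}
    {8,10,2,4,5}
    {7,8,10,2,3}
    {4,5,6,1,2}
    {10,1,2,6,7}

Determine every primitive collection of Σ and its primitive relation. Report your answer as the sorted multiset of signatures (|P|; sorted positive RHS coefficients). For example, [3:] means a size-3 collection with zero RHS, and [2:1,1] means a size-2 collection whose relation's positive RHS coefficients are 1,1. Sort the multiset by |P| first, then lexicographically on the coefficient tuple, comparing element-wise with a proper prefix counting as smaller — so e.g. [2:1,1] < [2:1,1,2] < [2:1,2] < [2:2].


Primitive collections (11):

  P={3,5}:  v_{3} + v_{5} = 0 ; sig = [2:]
  P={6,8}:  v_{6} + v_{8} = 0 ; sig = [2:]
  P={1,3}:  v_{1} + v_{3} = v_{7} ; sig = [2:1]
  P={5,7}:  v_{5} + v_{7} = v_{1} ; sig = [2:1]
  P={1,9}:  v_{1} + v_{9} = v_{3} + v_{6} ; sig = [2:1,1]
  P={5,9}:  v_{5} + v_{9} = v_{2} + v_{4} + v_{6} + v_{10} ; sig = [2:1,1,1,1]
  P={8,9}:  v_{8} + v_{9} = v_{2} + v_{3} + v_{4} + v_{10} ; sig = [2:1,1,1,1]
  P={7,9}:  v_{7} + v_{9} = 2·v_{3} + v_{6} ; sig = [2:1,2]
  P={1,2,4,10}:  v_{1} + v_{2} + v_{4} + v_{10} = 0 ; sig = [4:]
  P={2,4,7,10}:  v_{2} + v_{4} + v_{7} + v_{10} = v_{3} ; sig = [4:1]
  P={2,3,4,6,10}:  v_{2} + v_{3} + v_{4} + v_{6} + v_{10} = v_{9} ; sig = [5:1]

so the primitive-relation signature multiset is
    [2:]
    [2:]
    [2:1]
    [2:1]
    [2:1,1]
    [2:1,1,1,1]
    [2:1,1,1,1]
    [2:1,2]
    [4:]
    [4:1]
    [5:1]


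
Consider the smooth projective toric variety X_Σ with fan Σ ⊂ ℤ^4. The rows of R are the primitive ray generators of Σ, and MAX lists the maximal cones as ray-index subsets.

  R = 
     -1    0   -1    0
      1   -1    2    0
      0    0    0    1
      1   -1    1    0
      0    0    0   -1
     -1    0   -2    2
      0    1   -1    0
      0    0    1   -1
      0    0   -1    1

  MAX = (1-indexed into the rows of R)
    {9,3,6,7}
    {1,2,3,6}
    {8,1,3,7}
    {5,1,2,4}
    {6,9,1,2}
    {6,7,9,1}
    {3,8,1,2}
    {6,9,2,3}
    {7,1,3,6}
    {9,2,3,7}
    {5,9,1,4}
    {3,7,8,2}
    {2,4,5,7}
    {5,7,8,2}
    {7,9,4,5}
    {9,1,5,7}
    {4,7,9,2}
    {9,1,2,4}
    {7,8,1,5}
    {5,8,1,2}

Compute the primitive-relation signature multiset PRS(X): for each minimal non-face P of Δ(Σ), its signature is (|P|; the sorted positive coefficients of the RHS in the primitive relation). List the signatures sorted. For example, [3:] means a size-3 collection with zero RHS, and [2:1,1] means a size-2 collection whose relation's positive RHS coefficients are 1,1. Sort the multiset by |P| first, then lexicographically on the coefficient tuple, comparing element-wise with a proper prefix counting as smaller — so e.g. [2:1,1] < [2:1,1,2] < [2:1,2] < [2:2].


12 collections generate NE(X_Σ); each relation:

  • {3,5}:  v_{3} + v_{5} = 0  ⟹  sig = [2:]
  • {8,9}:  v_{8} + v_{9} = 0  ⟹  sig = [2:]
  • {3,4}:  v_{3} + v_{4} = v_{2} + v_{9}  ⟹  sig = [2:1,1]
  • {4,8}:  v_{4} + v_{8} = v_{2} + v_{5}  ⟹  sig = [2:1,1]
  • {5,6}:  v_{5} + v_{6} = v_{1} + v_{9}  ⟹  sig = [2:1,1]
  • {6,8}:  v_{6} + v_{8} = v_{1} + v_{3}  ⟹  sig = [2:1,1]
  • {4,6}:  v_{4} + v_{6} = v_{1} + v_{2} + 2·v_{9}  ⟹  sig = [2:1,1,2]
  • {1,2,7}:  v_{1} + v_{2} + v_{7} = 0  ⟹  sig = [3:]
  • {1,3,9}:  v_{1} + v_{3} + v_{9} = v_{6}  ⟹  sig = [3:1]
  • {2,5,9}:  v_{2} + v_{5} + v_{9} = v_{4}  ⟹  sig = [3:1]
  • {1,4,7}:  v_{1} + v_{4} + v_{7} = v_{5} + v_{9}  ⟹  sig = [3:1,1]
  • {2,6,7}:  v_{2} + v_{6} + v_{7} = v_{3} + v_{9}  ⟹  sig = [3:1,1]

Hence PRS(X_Σ) =
[[2:], [2:], [2:1,1], [2:1,1], [2:1,1], [2:1,1], [2:1,1,2], [3:], [3:1], [3:1], [3:1,1], [3:1,1]]


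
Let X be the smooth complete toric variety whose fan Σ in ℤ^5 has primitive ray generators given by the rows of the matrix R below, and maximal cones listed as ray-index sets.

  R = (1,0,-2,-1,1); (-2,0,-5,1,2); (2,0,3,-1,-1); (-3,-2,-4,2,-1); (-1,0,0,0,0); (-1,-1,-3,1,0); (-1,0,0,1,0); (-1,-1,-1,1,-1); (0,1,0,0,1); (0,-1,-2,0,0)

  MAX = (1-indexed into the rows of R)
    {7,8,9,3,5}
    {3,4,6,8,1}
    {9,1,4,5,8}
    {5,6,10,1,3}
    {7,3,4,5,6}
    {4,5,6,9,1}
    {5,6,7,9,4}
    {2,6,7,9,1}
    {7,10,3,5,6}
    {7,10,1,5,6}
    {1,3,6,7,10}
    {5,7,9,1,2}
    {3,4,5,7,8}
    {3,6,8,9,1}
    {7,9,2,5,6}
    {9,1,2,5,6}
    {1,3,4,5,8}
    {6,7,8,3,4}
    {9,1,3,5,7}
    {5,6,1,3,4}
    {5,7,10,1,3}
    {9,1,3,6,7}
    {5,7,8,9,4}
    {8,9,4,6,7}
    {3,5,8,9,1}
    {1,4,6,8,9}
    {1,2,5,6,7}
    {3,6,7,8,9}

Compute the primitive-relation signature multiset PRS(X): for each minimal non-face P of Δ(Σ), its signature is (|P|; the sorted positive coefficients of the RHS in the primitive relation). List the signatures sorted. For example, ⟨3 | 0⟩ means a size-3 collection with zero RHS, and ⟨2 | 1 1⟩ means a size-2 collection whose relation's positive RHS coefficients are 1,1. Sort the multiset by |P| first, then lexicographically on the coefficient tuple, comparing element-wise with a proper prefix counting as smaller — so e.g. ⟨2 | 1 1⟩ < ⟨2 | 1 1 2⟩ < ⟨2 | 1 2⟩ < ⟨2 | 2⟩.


Minimal non-faces — 14 found among 10 rays, 28 max cones:

  {2,3}:  v_{2} + v_{3} = v_{1} + v_{7}  so sig = ⟨2 | 1 1⟩
  {9,10}:  v_{9} + v_{10} = v_{1} + v_{7}  so sig = ⟨2 | 1 1⟩
  {2,8}:  v_{2} + v_{8} = v_{5} + 2·v_{6} + v_{9}  so sig = ⟨2 | 1 1 2⟩
  {8,10}:  v_{8} + v_{10} = v_{3} + v_{5} + 2·v_{6}  so sig = ⟨2 | 1 1 2⟩
  {2,10}:  v_{2} + v_{10} = 2·v_{1} + v_{5} + v_{6} + 2·v_{7}  so sig = ⟨2 | 1 1 2 2⟩
  {2,4}:  v_{2} + v_{4} = 2·v_{5} + 3·v_{6} + v_{9}  so sig = ⟨2 | 1 2 3⟩
  {4,10}:  v_{4} + v_{10} = v_{3} + 2·v_{5} + 3·v_{6}  so sig = ⟨2 | 1 2 3⟩
  {1,7,8}:  v_{1} + v_{7} + v_{8} = v_{6}  so sig = ⟨3 | 1⟩
  {3,4,9}:  v_{3} + v_{4} + v_{9} = v_{8}  so sig = ⟨3 | 1⟩
  {5,6,8}:  v_{5} + v_{6} + v_{8} = v_{4}  so sig = ⟨3 | 1⟩
  {1,4,7}:  v_{1} + v_{4} + v_{7} = v_{5} + 2·v_{6}  so sig = ⟨3 | 1 2⟩
  {3,5,6,9}:  v_{3} + v_{5} + v_{6} + v_{9} = 0  so sig = ⟨4 | 0⟩
  {1,3,5,6,7}:  v_{1} + v_{3} + v_{5} + v_{6} + v_{7} = v_{10}  so sig = ⟨5 | 1⟩
  {1,5,6,7,9}:  v_{1} + v_{5} + v_{6} + v_{7} + v_{9} = v_{2}  so sig = ⟨5 | 1⟩

Sorted signature multiset PRS(X):
{ ⟨2 | 1 1⟩ ×2,  ⟨2 | 1 1 2⟩ ×2,  ⟨2 | 1 1 2 2⟩,  ⟨2 | 1 2 3⟩ ×2,  ⟨3 | 1⟩ ×3,  ⟨3 | 1 2⟩,  ⟨4 | 0⟩,  ⟨5 | 1⟩ ×2 }


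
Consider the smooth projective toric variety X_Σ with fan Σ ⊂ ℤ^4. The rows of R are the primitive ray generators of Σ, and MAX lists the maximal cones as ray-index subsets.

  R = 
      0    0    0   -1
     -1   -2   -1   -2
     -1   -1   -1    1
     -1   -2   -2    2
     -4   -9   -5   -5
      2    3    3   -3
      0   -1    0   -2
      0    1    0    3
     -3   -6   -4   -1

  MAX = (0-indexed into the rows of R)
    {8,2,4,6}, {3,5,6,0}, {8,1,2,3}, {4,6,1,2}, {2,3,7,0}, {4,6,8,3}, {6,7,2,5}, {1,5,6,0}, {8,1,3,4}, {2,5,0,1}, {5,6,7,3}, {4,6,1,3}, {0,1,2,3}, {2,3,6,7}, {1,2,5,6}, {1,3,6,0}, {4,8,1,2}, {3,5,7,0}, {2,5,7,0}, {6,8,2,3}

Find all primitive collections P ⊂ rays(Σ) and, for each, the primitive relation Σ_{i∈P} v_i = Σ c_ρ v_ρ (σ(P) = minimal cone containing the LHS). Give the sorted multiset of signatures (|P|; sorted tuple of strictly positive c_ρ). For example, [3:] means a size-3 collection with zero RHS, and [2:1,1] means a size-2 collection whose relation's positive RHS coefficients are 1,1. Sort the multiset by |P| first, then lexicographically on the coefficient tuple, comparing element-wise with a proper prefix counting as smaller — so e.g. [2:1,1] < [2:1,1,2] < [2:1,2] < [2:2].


Primitive collections (14):

  • {1,7}:  v_{1} + v_{7} = v_{2}  ⇒ sig = [2:1]
  • {5,8}:  v_{5} + v_{8} = v_{1} + v_{6}  ⇒ sig = [2:1,1]
  • {4,7}:  v_{4} + v_{7} = v_{2} + v_{6} + v_{8}  ⇒ sig = [2:1,1,1]
  • {7,8}:  v_{7} + v_{8} = 2·v_{2} + v_{3} + v_{6}  ⇒ sig = [2:1,1,2]
  • {0,4}:  v_{0} + v_{4} = 3·v_{1} + v_{3} + v_{6}  ⇒ sig = [2:1,1,3]
  • {0,8}:  v_{0} + v_{8} = 2·v_{1} + v_{3}  ⇒ sig = [2:1,2]
  • {4,5}:  v_{4} + v_{5} = 2·v_{1} + 2·v_{6}  ⇒ sig = [2:2,2]
  • {0,6,7}:  v_{0} + v_{6} + v_{7} = 0  ⇒ sig = [3:]
  • {2,3,5}:  v_{2} + v_{3} + v_{5} = 0  ⇒ sig = [3:]
  • {0,2,6}:  v_{0} + v_{2} + v_{6} = v_{1}  ⇒ sig = [3:1]
  • {1,6,8}:  v_{1} + v_{6} + v_{8} = v_{4}  ⇒ sig = [3:1]
  • {1,3,5}:  v_{1} + v_{3} + v_{5} = v_{0} + v_{6}  ⇒ sig = [3:1,1]
  • {2,3,4}:  v_{2} + v_{3} + v_{4} = 2·v_{8}  ⇒ sig = [3:2]
  • {1,2,3,6}:  v_{1} + v_{2} + v_{3} + v_{6} = v_{8}  ⇒ sig = [4:1]

Hence PRS(X_Σ) =
[[2:1], [2:1,1], [2:1,1,1], [2:1,1,2], [2:1,1,3], [2:1,2], [2:2,2], [3:], [3:], [3:1], [3:1], [3:1,1], [3:2], [4:1]]


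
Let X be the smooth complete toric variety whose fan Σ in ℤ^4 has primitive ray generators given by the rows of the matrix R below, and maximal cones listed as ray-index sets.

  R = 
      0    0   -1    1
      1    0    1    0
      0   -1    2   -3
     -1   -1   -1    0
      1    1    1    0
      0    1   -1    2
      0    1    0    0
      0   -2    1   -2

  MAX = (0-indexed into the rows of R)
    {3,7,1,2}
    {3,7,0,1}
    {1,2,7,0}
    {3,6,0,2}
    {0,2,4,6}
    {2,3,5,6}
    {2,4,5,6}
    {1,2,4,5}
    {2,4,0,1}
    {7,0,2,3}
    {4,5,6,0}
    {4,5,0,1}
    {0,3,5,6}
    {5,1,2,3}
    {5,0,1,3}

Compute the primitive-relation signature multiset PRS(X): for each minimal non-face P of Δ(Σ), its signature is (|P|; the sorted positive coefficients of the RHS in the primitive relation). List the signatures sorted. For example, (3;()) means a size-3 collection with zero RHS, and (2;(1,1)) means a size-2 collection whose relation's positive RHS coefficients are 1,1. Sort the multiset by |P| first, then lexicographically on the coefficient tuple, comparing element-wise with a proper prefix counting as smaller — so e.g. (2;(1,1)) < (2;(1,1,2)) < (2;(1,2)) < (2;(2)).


Σ has 7 primitive collections:

  {3,4}:  v_{3} + v_{4} = 0  →  sig = (2;())
  {1,6}:  v_{1} + v_{6} = v_{4}  →  sig = (2;(1))
  {5,7}:  v_{5} + v_{7} = v_{1} + v_{3}  →  sig = (2;(1,1))
  {6,7}:  v_{6} + v_{7} = v_{0} + v_{2}  →  sig = (2;(1,1))
  {4,7}:  v_{4} + v_{7} = v_{0} + v_{1} + v_{2}  →  sig = (2;(1,1,1))
  {0,2,5}:  v_{0} + v_{2} + v_{5} = 0  →  sig = (3;())
  {0,1,2,3}:  v_{0} + v_{1} + v_{2} + v_{3} = v_{7}  →  sig = (4;(1))

Sorted signature multiset PRS(X):
    |P|=2: 5 collections, coeffs (), (1), (1,1), (1,1), (1,1,1)
    |P|=3: 1 collection, coeffs ()
    |P|=4: 1 collection, coeffs (1)


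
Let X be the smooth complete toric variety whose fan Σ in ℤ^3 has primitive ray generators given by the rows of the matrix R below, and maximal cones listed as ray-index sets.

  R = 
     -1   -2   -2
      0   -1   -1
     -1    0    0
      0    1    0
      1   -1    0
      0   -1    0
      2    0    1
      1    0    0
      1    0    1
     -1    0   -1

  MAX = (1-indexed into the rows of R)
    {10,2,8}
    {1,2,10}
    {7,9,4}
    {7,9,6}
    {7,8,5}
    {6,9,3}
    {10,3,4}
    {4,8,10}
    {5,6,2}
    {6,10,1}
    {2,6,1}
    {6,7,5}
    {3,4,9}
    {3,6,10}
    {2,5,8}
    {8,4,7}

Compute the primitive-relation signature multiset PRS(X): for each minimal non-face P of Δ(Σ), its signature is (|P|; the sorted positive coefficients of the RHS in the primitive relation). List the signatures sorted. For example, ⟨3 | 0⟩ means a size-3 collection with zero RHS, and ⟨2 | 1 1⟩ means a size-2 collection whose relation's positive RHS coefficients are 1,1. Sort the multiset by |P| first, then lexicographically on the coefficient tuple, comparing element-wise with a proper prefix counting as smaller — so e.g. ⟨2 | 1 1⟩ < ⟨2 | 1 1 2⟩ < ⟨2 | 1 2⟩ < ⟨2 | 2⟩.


22 minimal non-faces of Δ(Σ) (on 10 rays):

  • {3,8}:  v_{3} + v_{8} = 0  →  sig = ⟨2 | 0⟩
  • {4,6}:  v_{4} + v_{6} = 0  →  sig = ⟨2 | 0⟩
  • {9,10}:  v_{9} + v_{10} = 0  →  sig = ⟨2 | 0⟩
  • {2,9}:  v_{2} + v_{9} = v_{5}  →  sig = ⟨2 | 1⟩
  • {3,5}:  v_{3} + v_{5} = v_{6}  →  sig = ⟨2 | 1⟩
  • {3,7}:  v_{3} + v_{7} = v_{9}  →  sig = ⟨2 | 1⟩
  • {4,5}:  v_{4} + v_{5} = v_{8}  →  sig = ⟨2 | 1⟩
  • {5,10}:  v_{5} + v_{10} = v_{2}  →  sig = ⟨2 | 1⟩
  • {6,8}:  v_{6} + v_{8} = v_{5}  →  sig = ⟨2 | 1⟩
  • {7,10}:  v_{7} + v_{10} = v_{8}  →  sig = ⟨2 | 1⟩
  • {8,9}:  v_{8} + v_{9} = v_{7}  →  sig = ⟨2 | 1⟩
  • {1,4}:  v_{1} + v_{4} = v_{2} + v_{10}  →  sig = ⟨2 | 1 1⟩
  • {1,7}:  v_{1} + v_{7} = v_{2} + v_{5}  →  sig = ⟨2 | 1 1⟩
  • {1,9}:  v_{1} + v_{9} = v_{2} + v_{6}  →  sig = ⟨2 | 1 1⟩
  • {2,3}:  v_{2} + v_{3} = v_{6} + v_{10}  →  sig = ⟨2 | 1 1⟩
  • {2,4}:  v_{2} + v_{4} = v_{8} + v_{10}  →  sig = ⟨2 | 1 1⟩
  • {2,7}:  v_{2} + v_{7} = v_{5} + v_{8}  →  sig = ⟨2 | 1 1⟩
  • {5,9}:  v_{5} + v_{9} = v_{6} + v_{7}  →  sig = ⟨2 | 1 1⟩
  • {1,5}:  v_{1} + v_{5} = 2·v_{2} + v_{6}  →  sig = ⟨2 | 1 2⟩
  • {1,8}:  v_{1} + v_{8} = 2·v_{2}  →  sig = ⟨2 | 2⟩
  • {1,3}:  v_{1} + v_{3} = 2·v_{6} + 2·v_{10}  →  sig = ⟨2 | 2 2⟩
  • {2,6,10}:  v_{2} + v_{6} + v_{10} = v_{1}  →  sig = ⟨3 | 1⟩

Signatures (|P|; sorted positive RHS coefficients), sorted:
{ ⟨2 | 0⟩ ×3,  ⟨2 | 1⟩ ×8,  ⟨2 | 1 1⟩ ×7,  ⟨2 | 1 2⟩,  ⟨2 | 2⟩,  ⟨2 | 2 2⟩,  ⟨3 | 1⟩ }


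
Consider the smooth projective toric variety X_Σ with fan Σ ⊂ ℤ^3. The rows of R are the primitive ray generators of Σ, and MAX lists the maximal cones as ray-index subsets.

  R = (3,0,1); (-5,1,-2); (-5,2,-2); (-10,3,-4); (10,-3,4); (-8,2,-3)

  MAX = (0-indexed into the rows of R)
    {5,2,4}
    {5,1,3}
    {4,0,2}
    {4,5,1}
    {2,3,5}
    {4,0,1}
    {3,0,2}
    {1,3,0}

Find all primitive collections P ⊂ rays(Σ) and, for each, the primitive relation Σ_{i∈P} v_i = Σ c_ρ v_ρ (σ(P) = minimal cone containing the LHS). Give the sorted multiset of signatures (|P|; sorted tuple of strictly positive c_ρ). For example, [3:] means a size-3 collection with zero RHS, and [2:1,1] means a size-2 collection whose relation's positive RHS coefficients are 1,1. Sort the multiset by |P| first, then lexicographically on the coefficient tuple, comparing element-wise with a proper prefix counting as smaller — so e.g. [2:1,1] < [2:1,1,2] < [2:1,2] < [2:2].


3 collections generate NE(X_Σ); each relation:

  {3,4}:  v_{3} + v_{4} = 0 — sig = [2:]
  {0,5}:  v_{0} + v_{5} = v_{2} — sig = [2:1]
  {1,2}:  v_{1} + v_{2} = v_{3} — sig = [2:1]

Signatures (|P|; sorted positive RHS coefficients), sorted:
[[2:], [2:1], [2:1]]


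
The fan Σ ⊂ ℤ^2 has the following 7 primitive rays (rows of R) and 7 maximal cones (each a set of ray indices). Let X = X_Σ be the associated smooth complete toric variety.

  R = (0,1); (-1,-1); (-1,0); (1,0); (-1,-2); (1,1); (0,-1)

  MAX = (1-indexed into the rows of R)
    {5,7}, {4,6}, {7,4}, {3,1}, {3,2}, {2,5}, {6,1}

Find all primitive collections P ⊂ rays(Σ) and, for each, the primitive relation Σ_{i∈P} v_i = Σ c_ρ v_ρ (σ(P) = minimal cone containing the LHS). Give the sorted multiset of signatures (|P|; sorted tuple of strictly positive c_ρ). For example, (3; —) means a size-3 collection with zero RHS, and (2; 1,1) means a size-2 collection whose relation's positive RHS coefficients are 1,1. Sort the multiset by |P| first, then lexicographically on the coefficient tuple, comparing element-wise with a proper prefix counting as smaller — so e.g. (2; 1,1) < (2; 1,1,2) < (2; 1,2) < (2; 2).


14 collections generate NE(X_Σ); each relation:

  • {1,7}:  v_{1} + v_{7} = 0 — sig = (2; —)
  • {2,6}:  v_{2} + v_{6} = 0 — sig = (2; —)
  • {3,4}:  v_{3} + v_{4} = 0 — sig = (2; —)
  • {1,2}:  v_{1} + v_{2} = v_{3} — sig = (2; 1)
  • {1,4}:  v_{1} + v_{4} = v_{6} — sig = (2; 1)
  • {1,5}:  v_{1} + v_{5} = v_{2} — sig = (2; 1)
  • {2,4}:  v_{2} + v_{4} = v_{7} — sig = (2; 1)
  • {2,7}:  v_{2} + v_{7} = v_{5} — sig = (2; 1)
  • {3,6}:  v_{3} + v_{6} = v_{1} — sig = (2; 1)
  • {3,7}:  v_{3} + v_{7} = v_{2} — sig = (2; 1)
  • {5,6}:  v_{5} + v_{6} = v_{7} — sig = (2; 1)
  • {6,7}:  v_{6} + v_{7} = v_{4} — sig = (2; 1)
  • {3,5}:  v_{3} + v_{5} = 2·v_{2} — sig = (2; 2)
  • {4,5}:  v_{4} + v_{5} = 2·v_{7} — sig = (2; 2)

so the primitive-relation signature multiset is
    (2; —)
    (2; —)
    (2; —)
    (2; 1)
    (2; 1)
    (2; 1)
    (2; 1)
    (2; 1)
    (2; 1)
    (2; 1)
    (2; 1)
    (2; 1)
    (2; 2)
    (2; 2)


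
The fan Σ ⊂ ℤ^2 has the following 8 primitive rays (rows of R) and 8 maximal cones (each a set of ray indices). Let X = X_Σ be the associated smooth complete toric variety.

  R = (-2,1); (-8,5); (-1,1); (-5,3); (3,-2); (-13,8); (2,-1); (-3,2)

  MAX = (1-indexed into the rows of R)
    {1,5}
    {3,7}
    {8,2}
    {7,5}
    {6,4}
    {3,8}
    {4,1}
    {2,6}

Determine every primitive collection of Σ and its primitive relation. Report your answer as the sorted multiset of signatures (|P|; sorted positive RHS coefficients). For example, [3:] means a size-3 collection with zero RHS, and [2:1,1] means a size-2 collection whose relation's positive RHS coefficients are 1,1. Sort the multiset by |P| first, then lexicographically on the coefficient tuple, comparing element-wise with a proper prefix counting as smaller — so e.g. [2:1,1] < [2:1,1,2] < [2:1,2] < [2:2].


Σ has 20 primitive collections:

  P = {1,7}:  v_{1} + v_{7} = 0  so sig = [2:]
  P = {5,8}:  v_{5} + v_{8} = 0  so sig = [2:]
  P = {1,3}:  v_{1} + v_{3} = v_{8}  so sig = [2:1]
  P = {1,8}:  v_{1} + v_{8} = v_{4}  so sig = [2:1]
  P = {2,4}:  v_{2} + v_{4} = v_{6}  so sig = [2:1]
  P = {2,5}:  v_{2} + v_{5} = v_{4}  so sig = [2:1]
  P = {3,5}:  v_{3} + v_{5} = v_{7}  so sig = [2:1]
  P = {4,5}:  v_{4} + v_{5} = v_{1}  so sig = [2:1]
  P = {4,7}:  v_{4} + v_{7} = v_{8}  so sig = [2:1]
  P = {4,8}:  v_{4} + v_{8} = v_{2}  so sig = [2:1]
  P = {7,8}:  v_{7} + v_{8} = v_{3}  so sig = [2:1]
  P = {6,7}:  v_{6} + v_{7} = v_{2} + v_{8}  so sig = [2:1,1]
  P = {3,6}:  v_{3} + v_{6} = v_{2} + 2·v_{8}  so sig = [2:1,2]
  P = {1,2}:  v_{1} + v_{2} = 2·v_{4}  so sig = [2:2]
  P = {2,7}:  v_{2} + v_{7} = 2·v_{8}  so sig = [2:2]
  P = {3,4}:  v_{3} + v_{4} = 2·v_{8}  so sig = [2:2]
  P = {5,6}:  v_{5} + v_{6} = 2·v_{4}  so sig = [2:2]
  P = {6,8}:  v_{6} + v_{8} = 2·v_{2}  so sig = [2:2]
  P = {1,6}:  v_{1} + v_{6} = 3·v_{4}  so sig = [2:3]
  P = {2,3}:  v_{2} + v_{3} = 3·v_{8}  so sig = [2:3]

Signatures (|P|; sorted positive RHS coefficients), sorted:
[[2:], [2:], [2:1], [2:1], [2:1], [2:1], [2:1], [2:1], [2:1], [2:1], [2:1], [2:1,1], [2:1,2], [2:2], [2:2], [2:2], [2:2], [2:2], [2:3], [2:3]]


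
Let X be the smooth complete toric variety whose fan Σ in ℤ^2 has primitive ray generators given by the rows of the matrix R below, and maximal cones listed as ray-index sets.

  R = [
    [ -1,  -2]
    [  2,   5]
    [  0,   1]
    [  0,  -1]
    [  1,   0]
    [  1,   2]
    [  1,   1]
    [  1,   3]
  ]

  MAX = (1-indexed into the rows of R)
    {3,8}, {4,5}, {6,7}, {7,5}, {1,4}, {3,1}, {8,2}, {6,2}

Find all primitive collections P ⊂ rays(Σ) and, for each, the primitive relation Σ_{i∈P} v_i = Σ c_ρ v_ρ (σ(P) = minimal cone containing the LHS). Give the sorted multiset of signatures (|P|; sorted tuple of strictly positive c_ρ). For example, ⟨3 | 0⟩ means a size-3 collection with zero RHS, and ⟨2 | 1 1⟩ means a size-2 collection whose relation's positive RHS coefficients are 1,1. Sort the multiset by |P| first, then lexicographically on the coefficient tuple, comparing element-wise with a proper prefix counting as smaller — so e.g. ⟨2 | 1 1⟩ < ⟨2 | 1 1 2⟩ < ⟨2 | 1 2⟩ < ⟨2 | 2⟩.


20 collections generate NE(X_Σ); each relation:

  {1,6}:  v_{1} + v_{6} = 0  →  sig = ⟨2 | 0⟩
  {3,4}:  v_{3} + v_{4} = 0  →  sig = ⟨2 | 0⟩
  {1,2}:  v_{1} + v_{2} = v_{8}  →  sig = ⟨2 | 1⟩
  {1,7}:  v_{1} + v_{7} = v_{4}  →  sig = ⟨2 | 1⟩
  {1,8}:  v_{1} + v_{8} = v_{3}  →  sig = ⟨2 | 1⟩
  {3,5}:  v_{3} + v_{5} = v_{7}  →  sig = ⟨2 | 1⟩
  {3,6}:  v_{3} + v_{6} = v_{8}  →  sig = ⟨2 | 1⟩
  {3,7}:  v_{3} + v_{7} = v_{6}  →  sig = ⟨2 | 1⟩
  {4,6}:  v_{4} + v_{6} = v_{7}  →  sig = ⟨2 | 1⟩
  {4,7}:  v_{4} + v_{7} = v_{5}  →  sig = ⟨2 | 1⟩
  {4,8}:  v_{4} + v_{8} = v_{6}  →  sig = ⟨2 | 1⟩
  {6,8}:  v_{6} + v_{8} = v_{2}  →  sig = ⟨2 | 1⟩
  {5,8}:  v_{5} + v_{8} = v_{6} + v_{7}  →  sig = ⟨2 | 1 1⟩
  {2,5}:  v_{2} + v_{5} = 2·v_{6} + v_{7}  →  sig = ⟨2 | 1 2⟩
  {1,5}:  v_{1} + v_{5} = 2·v_{4}  →  sig = ⟨2 | 2⟩
  {2,3}:  v_{2} + v_{3} = 2·v_{8}  →  sig = ⟨2 | 2⟩
  {2,4}:  v_{2} + v_{4} = 2·v_{6}  →  sig = ⟨2 | 2⟩
  {5,6}:  v_{5} + v_{6} = 2·v_{7}  →  sig = ⟨2 | 2⟩
  {7,8}:  v_{7} + v_{8} = 2·v_{6}  →  sig = ⟨2 | 2⟩
  {2,7}:  v_{2} + v_{7} = 3·v_{6}  →  sig = ⟨2 | 3⟩

Sorted signature multiset PRS(X):
[⟨2 | 0⟩, ⟨2 | 0⟩, ⟨2 | 1⟩, ⟨2 | 1⟩, ⟨2 | 1⟩, ⟨2 | 1⟩, ⟨2 | 1⟩, ⟨2 | 1⟩, ⟨2 | 1⟩, ⟨2 | 1⟩, ⟨2 | 1⟩, ⟨2 | 1⟩, ⟨2 | 1 1⟩, ⟨2 | 1 2⟩, ⟨2 | 2⟩, ⟨2 | 2⟩, ⟨2 | 2⟩, ⟨2 | 2⟩, ⟨2 | 2⟩, ⟨2 | 3⟩]


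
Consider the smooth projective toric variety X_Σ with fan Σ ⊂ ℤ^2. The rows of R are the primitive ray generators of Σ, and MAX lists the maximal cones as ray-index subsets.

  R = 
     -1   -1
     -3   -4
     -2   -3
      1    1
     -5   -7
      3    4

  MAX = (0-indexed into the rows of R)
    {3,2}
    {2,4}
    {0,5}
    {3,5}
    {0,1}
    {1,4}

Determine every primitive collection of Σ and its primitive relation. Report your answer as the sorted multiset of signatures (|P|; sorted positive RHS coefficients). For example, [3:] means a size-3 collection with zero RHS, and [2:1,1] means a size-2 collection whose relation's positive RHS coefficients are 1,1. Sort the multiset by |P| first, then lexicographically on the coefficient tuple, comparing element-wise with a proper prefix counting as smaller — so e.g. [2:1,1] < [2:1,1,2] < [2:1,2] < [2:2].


9 minimal non-faces of Δ(Σ) (on 6 rays):

  P={0,3}:  v_{0} + v_{3} = 0 — sig = [2:]
  P={1,5}:  v_{1} + v_{5} = 0 — sig = [2:]
  P={0,2}:  v_{0} + v_{2} = v_{1} — sig = [2:1]
  P={1,2}:  v_{1} + v_{2} = v_{4} — sig = [2:1]
  P={1,3}:  v_{1} + v_{3} = v_{2} — sig = [2:1]
  P={2,5}:  v_{2} + v_{5} = v_{3} — sig = [2:1]
  P={4,5}:  v_{4} + v_{5} = v_{2} — sig = [2:1]
  P={0,4}:  v_{0} + v_{4} = 2·v_{1} — sig = [2:2]
  P={3,4}:  v_{3} + v_{4} = 2·v_{2} — sig = [2:2]

so the primitive-relation signature multiset is
    [2:]
    [2:]
    [2:1]
    [2:1]
    [2:1]
    [2:1]
    [2:1]
    [2:2]
    [2:2]
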